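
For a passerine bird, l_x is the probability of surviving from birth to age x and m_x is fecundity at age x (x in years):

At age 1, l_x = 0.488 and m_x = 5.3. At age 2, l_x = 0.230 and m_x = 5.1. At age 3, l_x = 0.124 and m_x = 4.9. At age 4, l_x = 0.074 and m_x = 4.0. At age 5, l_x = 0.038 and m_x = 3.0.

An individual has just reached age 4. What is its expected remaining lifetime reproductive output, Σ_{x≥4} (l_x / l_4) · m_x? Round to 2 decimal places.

5.54

l_4 = 0.074. Conditional survival from age 4 to x is l_x / l_4.
  x=4: (0.074/0.074) × 4.0 = 4.0000
  x=5: (0.038/0.074) × 3.0 = 1.5405
Sum = 4.0000 + 1.5405 = 5.5405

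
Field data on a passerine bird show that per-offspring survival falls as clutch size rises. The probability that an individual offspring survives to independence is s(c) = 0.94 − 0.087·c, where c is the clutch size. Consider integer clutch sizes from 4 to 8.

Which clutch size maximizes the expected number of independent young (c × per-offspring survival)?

5

Expected independent young = c × s(c):
  c=4: 4 × 0.592 = 2.368
  c=5: 5 × 0.505 = 2.525
  c=6: 6 × 0.418 = 2.508
  c=7: 7 × 0.331 = 2.317
  c=8: 8 × 0.244 = 1.952
Maximum at c = 5 (2.525 independent young).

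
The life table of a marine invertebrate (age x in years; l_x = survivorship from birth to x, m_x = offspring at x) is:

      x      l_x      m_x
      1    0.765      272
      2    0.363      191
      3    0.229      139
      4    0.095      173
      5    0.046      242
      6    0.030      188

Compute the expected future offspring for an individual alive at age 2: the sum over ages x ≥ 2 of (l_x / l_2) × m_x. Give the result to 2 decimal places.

370.17

l_2 = 0.363. Conditional survival from age 2 to x is l_x / l_2.
  x=2: (0.363/0.363) × 191 = 191.0000
  x=3: (0.229/0.363) × 139 = 87.6887
  x=4: (0.095/0.363) × 173 = 45.2755
  x=5: (0.046/0.363) × 242 = 30.6667
  x=6: (0.030/0.363) × 188 = 15.5372
Sum = 191.0000 + 87.6887 + 45.2755 + 30.6667 + 15.5372 = 370.1680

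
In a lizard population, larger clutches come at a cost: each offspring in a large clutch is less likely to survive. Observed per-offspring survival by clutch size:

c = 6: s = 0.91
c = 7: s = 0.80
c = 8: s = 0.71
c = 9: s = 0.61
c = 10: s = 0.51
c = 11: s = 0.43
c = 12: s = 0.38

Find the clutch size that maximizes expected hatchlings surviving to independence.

Expected hatchlings surviving to independence = c × s(c):
  c=6: 6 × 0.91 = 5.460
  c=7: 7 × 0.80 = 5.600
  c=8: 8 × 0.71 = 5.680
  c=9: 9 × 0.61 = 5.490
  c=10: 10 × 0.51 = 5.100
  c=11: 11 × 0.43 = 4.730
  c=12: 12 × 0.38 = 4.560
Maximum at c = 8 (5.680 hatchlings surviving to independence).

8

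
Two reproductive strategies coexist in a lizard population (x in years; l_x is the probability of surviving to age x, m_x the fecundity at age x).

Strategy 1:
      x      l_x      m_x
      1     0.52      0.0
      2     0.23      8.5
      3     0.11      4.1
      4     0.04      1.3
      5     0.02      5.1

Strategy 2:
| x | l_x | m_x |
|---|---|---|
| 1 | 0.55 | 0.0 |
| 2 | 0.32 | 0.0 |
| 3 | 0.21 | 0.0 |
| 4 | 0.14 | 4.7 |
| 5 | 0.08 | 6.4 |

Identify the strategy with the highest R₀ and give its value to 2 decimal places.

2.56

Strategy 1: R₀ = 0.52×0.0 + 0.23×8.5 + 0.11×4.1 + 0.04×1.3 + 0.02×5.1 = 2.5600
Strategy 2: R₀ = 0.55×0.0 + 0.32×0.0 + 0.21×0.0 + 0.14×4.7 + 0.08×6.4 = 1.1700
Highest R₀: strategy 1 with 2.5600.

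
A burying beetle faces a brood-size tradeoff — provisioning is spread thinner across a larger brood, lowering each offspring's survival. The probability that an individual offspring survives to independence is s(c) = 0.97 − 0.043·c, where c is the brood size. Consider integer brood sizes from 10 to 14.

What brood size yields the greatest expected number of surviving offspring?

Expected surviving offspring = c × s(c):
  c=10: 10 × 0.540 = 5.400
  c=11: 11 × 0.497 = 5.467
  c=12: 12 × 0.454 = 5.448
  c=13: 13 × 0.411 = 5.343
  c=14: 14 × 0.368 = 5.152
Maximum at c = 11 (5.467 surviving offspring).

11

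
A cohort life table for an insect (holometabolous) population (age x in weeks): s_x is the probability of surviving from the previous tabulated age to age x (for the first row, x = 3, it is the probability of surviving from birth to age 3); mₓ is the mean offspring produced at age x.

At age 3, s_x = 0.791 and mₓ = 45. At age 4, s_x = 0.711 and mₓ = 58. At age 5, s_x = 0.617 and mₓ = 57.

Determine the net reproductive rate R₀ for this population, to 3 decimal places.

87.993

Survivorship from birth: l_x = s_3·s_4·…·s_x.
  l_3 = 0.79100
  l_4 = 0.56240
  l_5 = 0.34700
R₀ = Σ l_x mₓ:
  age 3: 0.79100 × 45 = 35.5950
  age 4: 0.56240 × 58 = 32.6192
  age 5: 0.34700 × 57 = 19.7790
R₀ = 35.5950 + 32.6192 + 19.7790 = 87.9932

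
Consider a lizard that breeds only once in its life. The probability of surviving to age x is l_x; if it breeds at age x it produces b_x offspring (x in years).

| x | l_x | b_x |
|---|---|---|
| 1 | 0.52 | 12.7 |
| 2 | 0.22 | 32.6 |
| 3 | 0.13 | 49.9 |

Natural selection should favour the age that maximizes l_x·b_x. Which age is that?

2

Expected offspring if breeding at age x = l_x × b_x:
  age 1: 0.52 × 12.7 = 6.604
  age 2: 0.22 × 32.6 = 7.172
  age 3: 0.13 × 49.9 = 6.487
Maximum at age 2 (7.172).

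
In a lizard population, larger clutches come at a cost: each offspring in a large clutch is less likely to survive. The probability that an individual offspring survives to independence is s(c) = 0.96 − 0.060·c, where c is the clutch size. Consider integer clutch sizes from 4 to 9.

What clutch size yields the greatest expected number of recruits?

8

Expected recruits = c × s(c):
  c=4: 4 × 0.720 = 2.880
  c=5: 5 × 0.660 = 3.300
  c=6: 6 × 0.600 = 3.600
  c=7: 7 × 0.540 = 3.780
  c=8: 8 × 0.480 = 3.840
  c=9: 9 × 0.420 = 3.780
Maximum at c = 8 (3.840 recruits).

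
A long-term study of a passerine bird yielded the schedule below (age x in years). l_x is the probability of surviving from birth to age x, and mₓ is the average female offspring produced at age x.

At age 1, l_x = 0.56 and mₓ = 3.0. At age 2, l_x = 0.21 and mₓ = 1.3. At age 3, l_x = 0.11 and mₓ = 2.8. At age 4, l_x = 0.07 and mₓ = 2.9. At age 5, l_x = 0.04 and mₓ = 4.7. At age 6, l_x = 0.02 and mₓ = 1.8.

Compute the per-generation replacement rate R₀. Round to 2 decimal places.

R₀ = Σ l_x mₓ:
  age 1: 0.56 × 3.0 = 1.6800
  age 2: 0.21 × 1.3 = 0.2730
  age 3: 0.11 × 2.8 = 0.3080
  age 4: 0.07 × 2.9 = 0.2030
  age 5: 0.04 × 4.7 = 0.1880
  age 6: 0.02 × 1.8 = 0.0360
R₀ = 1.6800 + 0.2730 + 0.3080 + 0.2030 + 0.1880 + 0.0360 = 2.6880

2.69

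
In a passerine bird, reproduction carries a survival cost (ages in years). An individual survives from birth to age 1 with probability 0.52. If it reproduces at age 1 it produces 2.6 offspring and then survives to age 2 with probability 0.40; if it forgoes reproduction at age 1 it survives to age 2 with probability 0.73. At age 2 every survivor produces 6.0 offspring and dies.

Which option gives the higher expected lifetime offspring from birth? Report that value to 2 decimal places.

breed at age 1: R₀ = 0.52 × (2.6 + 0.40 × 6.0) = 0.52 × 5.0000 = 2.6000
delay to age 2: R₀ = 0.52 × (0.73 × 6.0) = 0.52 × 4.3800 = 2.2776
Higher: breed at age 1 (2.6000).

2.60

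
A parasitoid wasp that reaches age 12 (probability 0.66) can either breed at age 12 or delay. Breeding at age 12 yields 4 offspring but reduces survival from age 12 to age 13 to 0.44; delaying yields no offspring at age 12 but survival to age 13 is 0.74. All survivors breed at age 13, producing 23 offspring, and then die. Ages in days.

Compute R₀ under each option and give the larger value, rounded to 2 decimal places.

breed at age 12: R₀ = 0.66 × (4 + 0.44 × 23) = 0.66 × 14.1200 = 9.3192
delay to age 13: R₀ = 0.66 × (0.74 × 23) = 0.66 × 17.0200 = 11.2332
Higher: delay to age 13 (11.2332).

11.23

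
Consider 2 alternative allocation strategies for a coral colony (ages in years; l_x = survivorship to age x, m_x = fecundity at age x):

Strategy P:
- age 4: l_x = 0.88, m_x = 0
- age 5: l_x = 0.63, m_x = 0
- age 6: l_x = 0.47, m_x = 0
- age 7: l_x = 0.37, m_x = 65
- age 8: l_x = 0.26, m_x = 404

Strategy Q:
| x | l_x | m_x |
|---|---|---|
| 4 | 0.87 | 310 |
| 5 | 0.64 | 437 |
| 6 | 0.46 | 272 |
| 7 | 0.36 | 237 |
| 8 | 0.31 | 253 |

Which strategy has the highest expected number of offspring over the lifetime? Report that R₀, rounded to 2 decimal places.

838.25

Strategy P: R₀ = 0.88×0 + 0.63×0 + 0.47×0 + 0.37×65 + 0.26×404 = 129.0900
Strategy Q: R₀ = 0.87×310 + 0.64×437 + 0.46×272 + 0.36×237 + 0.31×253 = 838.2500
Highest R₀: strategy Q with 838.2500.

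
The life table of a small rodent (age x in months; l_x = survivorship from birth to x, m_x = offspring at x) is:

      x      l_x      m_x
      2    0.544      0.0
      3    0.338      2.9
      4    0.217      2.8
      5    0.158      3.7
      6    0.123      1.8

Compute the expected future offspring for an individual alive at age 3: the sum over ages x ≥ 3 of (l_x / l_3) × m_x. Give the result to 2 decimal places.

l_3 = 0.338. Conditional survival from age 3 to x is l_x / l_3.
  x=3: (0.338/0.338) × 2.9 = 2.9000
  x=4: (0.217/0.338) × 2.8 = 1.7976
  x=5: (0.158/0.338) × 3.7 = 1.7296
  x=6: (0.123/0.338) × 1.8 = 0.6550
Sum = 2.9000 + 1.7976 + 1.7296 + 0.6550 = 7.0822

7.08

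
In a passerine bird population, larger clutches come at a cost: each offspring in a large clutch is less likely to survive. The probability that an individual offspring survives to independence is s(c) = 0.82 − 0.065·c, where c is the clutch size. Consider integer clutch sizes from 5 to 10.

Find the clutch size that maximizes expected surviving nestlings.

Expected surviving nestlings = c × s(c):
  c=5: 5 × 0.495 = 2.475
  c=6: 6 × 0.430 = 2.580
  c=7: 7 × 0.365 = 2.555
  c=8: 8 × 0.300 = 2.400
  c=9: 9 × 0.235 = 2.115
  c=10: 10 × 0.170 = 1.700
Maximum at c = 6 (2.580 surviving nestlings).

6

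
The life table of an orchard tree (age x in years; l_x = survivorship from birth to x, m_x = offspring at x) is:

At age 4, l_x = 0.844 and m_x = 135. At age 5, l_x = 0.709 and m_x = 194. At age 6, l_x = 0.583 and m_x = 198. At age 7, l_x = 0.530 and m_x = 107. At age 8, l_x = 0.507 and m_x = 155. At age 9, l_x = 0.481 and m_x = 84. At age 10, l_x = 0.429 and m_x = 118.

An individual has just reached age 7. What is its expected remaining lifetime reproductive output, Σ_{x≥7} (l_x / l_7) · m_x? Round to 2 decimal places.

l_7 = 0.530. Conditional survival from age 7 to x is l_x / l_7.
  x=7: (0.530/0.530) × 107 = 107.0000
  x=8: (0.507/0.530) × 155 = 148.2736
  x=9: (0.481/0.530) × 84 = 76.2340
  x=10: (0.429/0.530) × 118 = 95.5132
Sum = 107.0000 + 148.2736 + 76.2340 + 95.5132 = 427.0208

427.02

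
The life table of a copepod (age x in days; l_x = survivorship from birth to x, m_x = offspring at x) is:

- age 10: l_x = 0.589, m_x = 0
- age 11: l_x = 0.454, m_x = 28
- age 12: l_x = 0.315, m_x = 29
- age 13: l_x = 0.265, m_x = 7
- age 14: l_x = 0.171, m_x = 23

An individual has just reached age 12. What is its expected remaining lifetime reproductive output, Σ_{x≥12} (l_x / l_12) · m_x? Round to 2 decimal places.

47.37

l_12 = 0.315. Conditional survival from age 12 to x is l_x / l_12.
  x=12: (0.315/0.315) × 29 = 29.0000
  x=13: (0.265/0.315) × 7 = 5.8889
  x=14: (0.171/0.315) × 23 = 12.4857
Sum = 29.0000 + 5.8889 + 12.4857 = 47.3746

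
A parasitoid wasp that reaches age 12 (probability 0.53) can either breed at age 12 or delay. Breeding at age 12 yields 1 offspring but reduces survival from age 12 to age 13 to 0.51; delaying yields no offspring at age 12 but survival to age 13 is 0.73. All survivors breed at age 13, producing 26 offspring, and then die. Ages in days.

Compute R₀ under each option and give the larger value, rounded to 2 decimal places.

10.06

breed at age 12: R₀ = 0.53 × (1 + 0.51 × 26) = 0.53 × 14.2600 = 7.5578
delay to age 13: R₀ = 0.53 × (0.73 × 26) = 0.53 × 18.9800 = 10.0594
Higher: delay to age 13 (10.0594).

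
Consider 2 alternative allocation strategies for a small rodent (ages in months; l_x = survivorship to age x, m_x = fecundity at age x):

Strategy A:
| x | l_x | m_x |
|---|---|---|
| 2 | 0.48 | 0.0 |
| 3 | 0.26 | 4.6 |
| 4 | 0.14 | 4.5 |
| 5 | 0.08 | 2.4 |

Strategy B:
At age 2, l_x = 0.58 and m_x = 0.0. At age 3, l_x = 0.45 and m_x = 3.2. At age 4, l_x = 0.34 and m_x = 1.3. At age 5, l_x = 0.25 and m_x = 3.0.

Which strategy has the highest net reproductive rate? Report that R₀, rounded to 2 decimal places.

Strategy A: R₀ = 0.48×0.0 + 0.26×4.6 + 0.14×4.5 + 0.08×2.4 = 2.0180
Strategy B: R₀ = 0.58×0.0 + 0.45×3.2 + 0.34×1.3 + 0.25×3.0 = 2.6320
Highest R₀: strategy B with 2.6320.

2.63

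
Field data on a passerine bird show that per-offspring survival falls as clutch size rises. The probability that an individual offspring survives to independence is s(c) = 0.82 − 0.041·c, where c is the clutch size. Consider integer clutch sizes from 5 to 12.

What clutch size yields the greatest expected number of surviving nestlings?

Expected surviving nestlings = c × s(c):
  c=5: 5 × 0.615 = 3.075
  c=6: 6 × 0.574 = 3.444
  c=7: 7 × 0.533 = 3.731
  c=8: 8 × 0.492 = 3.936
  c=9: 9 × 0.451 = 4.059
  c=10: 10 × 0.410 = 4.100
  c=11: 11 × 0.369 = 4.059
  c=12: 12 × 0.328 = 3.936
Maximum at c = 10 (4.100 surviving nestlings).

10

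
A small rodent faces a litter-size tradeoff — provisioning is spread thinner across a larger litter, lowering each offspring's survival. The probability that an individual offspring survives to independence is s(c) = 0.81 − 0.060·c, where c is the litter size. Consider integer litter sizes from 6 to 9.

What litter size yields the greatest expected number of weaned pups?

7

Expected weaned pups = c × s(c):
  c=6: 6 × 0.450 = 2.700
  c=7: 7 × 0.390 = 2.730
  c=8: 8 × 0.330 = 2.640
  c=9: 9 × 0.270 = 2.430
Maximum at c = 7 (2.730 weaned pups).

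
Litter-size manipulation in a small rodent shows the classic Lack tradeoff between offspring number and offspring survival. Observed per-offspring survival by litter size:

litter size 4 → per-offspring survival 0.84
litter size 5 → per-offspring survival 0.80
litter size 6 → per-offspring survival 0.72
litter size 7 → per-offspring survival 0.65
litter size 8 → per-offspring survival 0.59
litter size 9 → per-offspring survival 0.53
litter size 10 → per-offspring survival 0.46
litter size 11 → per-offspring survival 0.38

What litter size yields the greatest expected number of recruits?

Expected recruits = c × s(c):
  c=4: 4 × 0.84 = 3.360
  c=5: 5 × 0.80 = 4.000
  c=6: 6 × 0.72 = 4.320
  c=7: 7 × 0.65 = 4.550
  c=8: 8 × 0.59 = 4.720
  c=9: 9 × 0.53 = 4.770
  c=10: 10 × 0.46 = 4.600
  c=11: 11 × 0.38 = 4.180
Maximum at c = 9 (4.770 recruits).

9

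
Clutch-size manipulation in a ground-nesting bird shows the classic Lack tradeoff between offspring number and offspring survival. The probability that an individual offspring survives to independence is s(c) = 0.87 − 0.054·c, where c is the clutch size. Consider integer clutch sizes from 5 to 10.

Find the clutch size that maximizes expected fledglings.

Expected fledglings = c × s(c):
  c=5: 5 × 0.600 = 3.000
  c=6: 6 × 0.546 = 3.276
  c=7: 7 × 0.492 = 3.444
  c=8: 8 × 0.438 = 3.504
  c=9: 9 × 0.384 = 3.456
  c=10: 10 × 0.330 = 3.300
Maximum at c = 8 (3.504 fledglings).

8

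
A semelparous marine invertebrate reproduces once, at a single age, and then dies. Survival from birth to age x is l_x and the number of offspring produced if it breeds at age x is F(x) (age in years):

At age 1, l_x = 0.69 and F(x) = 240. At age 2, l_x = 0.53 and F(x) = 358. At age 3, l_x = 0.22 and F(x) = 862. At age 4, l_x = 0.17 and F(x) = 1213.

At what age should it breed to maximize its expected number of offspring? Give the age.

4

Expected offspring if breeding at age x = l_x × F(x):
  age 1: 0.69 × 240 = 165.600
  age 2: 0.53 × 358 = 189.740
  age 3: 0.22 × 862 = 189.640
  age 4: 0.17 × 1213 = 206.210
Maximum at age 4 (206.210).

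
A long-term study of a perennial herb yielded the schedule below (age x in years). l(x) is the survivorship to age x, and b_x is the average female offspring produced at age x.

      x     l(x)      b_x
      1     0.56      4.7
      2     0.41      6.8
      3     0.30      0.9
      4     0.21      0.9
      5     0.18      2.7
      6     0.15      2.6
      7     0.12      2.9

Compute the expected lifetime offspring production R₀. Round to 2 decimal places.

7.10

R₀ = Σ l(x) b_x:
  age 1: 0.56 × 4.7 = 2.6320
  age 2: 0.41 × 6.8 = 2.7880
  age 3: 0.30 × 0.9 = 0.2700
  age 4: 0.21 × 0.9 = 0.1890
  age 5: 0.18 × 2.7 = 0.4860
  age 6: 0.15 × 2.6 = 0.3900
  age 7: 0.12 × 2.9 = 0.3480
R₀ = 2.6320 + 2.7880 + 0.2700 + 0.1890 + 0.4860 + 0.3900 + 0.3480 = 7.1030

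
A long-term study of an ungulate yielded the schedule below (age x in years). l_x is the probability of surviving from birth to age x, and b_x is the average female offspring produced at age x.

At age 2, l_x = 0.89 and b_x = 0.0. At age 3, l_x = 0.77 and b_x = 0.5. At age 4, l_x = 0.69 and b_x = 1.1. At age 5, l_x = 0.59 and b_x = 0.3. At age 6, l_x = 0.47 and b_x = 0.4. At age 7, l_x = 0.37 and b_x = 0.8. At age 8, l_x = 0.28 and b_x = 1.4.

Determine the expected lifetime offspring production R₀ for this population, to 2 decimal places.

R₀ = Σ l_x b_x:
  age 2: 0.89 × 0.0 = 0.0000
  age 3: 0.77 × 0.5 = 0.3850
  age 4: 0.69 × 1.1 = 0.7590
  age 5: 0.59 × 0.3 = 0.1770
  age 6: 0.47 × 0.4 = 0.1880
  age 7: 0.37 × 0.8 = 0.2960
  age 8: 0.28 × 1.4 = 0.3920
R₀ = 0.0000 + 0.3850 + 0.7590 + 0.1770 + 0.1880 + 0.2960 + 0.3920 = 2.1970

2.20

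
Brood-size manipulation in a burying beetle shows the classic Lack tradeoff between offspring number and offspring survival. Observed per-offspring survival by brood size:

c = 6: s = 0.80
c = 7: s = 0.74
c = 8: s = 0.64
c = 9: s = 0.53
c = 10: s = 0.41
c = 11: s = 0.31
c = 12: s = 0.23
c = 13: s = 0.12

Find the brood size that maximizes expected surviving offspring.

Expected surviving offspring = c × s(c):
  c=6: 6 × 0.80 = 4.800
  c=7: 7 × 0.74 = 5.180
  c=8: 8 × 0.64 = 5.120
  c=9: 9 × 0.53 = 4.770
  c=10: 10 × 0.41 = 4.100
  c=11: 11 × 0.31 = 3.410
  c=12: 12 × 0.23 = 2.760
  c=13: 13 × 0.12 = 1.560
Maximum at c = 7 (5.180 surviving offspring).

7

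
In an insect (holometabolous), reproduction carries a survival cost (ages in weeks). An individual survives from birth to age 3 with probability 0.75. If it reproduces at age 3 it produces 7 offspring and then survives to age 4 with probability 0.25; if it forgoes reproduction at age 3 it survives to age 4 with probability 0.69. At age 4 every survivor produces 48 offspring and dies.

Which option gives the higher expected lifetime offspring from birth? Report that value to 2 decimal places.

24.84

breed at age 3: R₀ = 0.75 × (7 + 0.25 × 48) = 0.75 × 19.0000 = 14.2500
delay to age 4: R₀ = 0.75 × (0.69 × 48) = 0.75 × 33.1200 = 24.8400
Higher: delay to age 4 (24.8400).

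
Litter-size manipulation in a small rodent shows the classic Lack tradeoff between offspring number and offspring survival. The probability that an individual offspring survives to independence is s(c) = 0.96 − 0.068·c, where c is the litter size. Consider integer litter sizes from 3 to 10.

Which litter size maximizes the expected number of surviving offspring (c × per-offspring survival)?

Expected surviving offspring = c × s(c):
  c=3: 3 × 0.756 = 2.268
  c=4: 4 × 0.688 = 2.752
  c=5: 5 × 0.620 = 3.100
  c=6: 6 × 0.552 = 3.312
  c=7: 7 × 0.484 = 3.388
  c=8: 8 × 0.416 = 3.328
  c=9: 9 × 0.348 = 3.132
  c=10: 10 × 0.280 = 2.800
Maximum at c = 7 (3.388 surviving offspring).

7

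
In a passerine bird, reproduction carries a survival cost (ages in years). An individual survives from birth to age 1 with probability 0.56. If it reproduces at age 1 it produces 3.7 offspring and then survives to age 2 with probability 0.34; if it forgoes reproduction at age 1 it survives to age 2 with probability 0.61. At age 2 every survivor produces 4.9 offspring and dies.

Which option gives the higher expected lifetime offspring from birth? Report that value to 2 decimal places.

3.00

breed at age 1: R₀ = 0.56 × (3.7 + 0.34 × 4.9) = 0.56 × 5.3660 = 3.0050
delay to age 2: R₀ = 0.56 × (0.61 × 4.9) = 0.56 × 2.9890 = 1.6738
Higher: breed at age 1 (3.0050).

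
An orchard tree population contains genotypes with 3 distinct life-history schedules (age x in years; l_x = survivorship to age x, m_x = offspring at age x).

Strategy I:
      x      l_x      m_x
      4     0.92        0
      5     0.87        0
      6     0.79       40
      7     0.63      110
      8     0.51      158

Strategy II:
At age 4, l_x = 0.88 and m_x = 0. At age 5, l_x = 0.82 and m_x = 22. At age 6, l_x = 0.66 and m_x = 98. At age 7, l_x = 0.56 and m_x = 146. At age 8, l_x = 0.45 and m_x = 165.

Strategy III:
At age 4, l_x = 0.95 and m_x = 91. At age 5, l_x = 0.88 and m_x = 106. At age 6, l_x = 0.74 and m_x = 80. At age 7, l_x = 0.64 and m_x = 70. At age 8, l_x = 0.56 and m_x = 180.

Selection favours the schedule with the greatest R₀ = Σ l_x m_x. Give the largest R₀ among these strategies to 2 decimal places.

384.53

Strategy I: R₀ = 0.92×0 + 0.87×0 + 0.79×40 + 0.63×110 + 0.51×158 = 181.4800
Strategy II: R₀ = 0.88×0 + 0.82×22 + 0.66×98 + 0.56×146 + 0.45×165 = 238.7300
Strategy III: R₀ = 0.95×91 + 0.88×106 + 0.74×80 + 0.64×70 + 0.56×180 = 384.5300
Highest R₀: strategy III with 384.5300.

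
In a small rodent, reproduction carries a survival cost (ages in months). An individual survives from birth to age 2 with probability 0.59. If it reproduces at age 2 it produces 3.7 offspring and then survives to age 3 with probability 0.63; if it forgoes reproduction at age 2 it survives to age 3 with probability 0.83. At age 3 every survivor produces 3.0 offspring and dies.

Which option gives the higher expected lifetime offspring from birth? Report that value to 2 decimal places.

3.30

breed at age 2: R₀ = 0.59 × (3.7 + 0.63 × 3.0) = 0.59 × 5.5900 = 3.2981
delay to age 3: R₀ = 0.59 × (0.83 × 3.0) = 0.59 × 2.4900 = 1.4691
Higher: breed at age 2 (3.2981).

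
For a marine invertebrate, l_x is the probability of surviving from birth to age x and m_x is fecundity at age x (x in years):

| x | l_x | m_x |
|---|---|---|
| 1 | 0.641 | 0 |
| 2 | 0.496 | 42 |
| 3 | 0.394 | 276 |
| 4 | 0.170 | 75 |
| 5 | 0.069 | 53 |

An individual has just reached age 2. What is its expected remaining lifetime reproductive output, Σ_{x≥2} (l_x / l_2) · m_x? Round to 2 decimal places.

l_2 = 0.496. Conditional survival from age 2 to x is l_x / l_2.
  x=2: (0.496/0.496) × 42 = 42.0000
  x=3: (0.394/0.496) × 276 = 219.2419
  x=4: (0.170/0.496) × 75 = 25.7056
  x=5: (0.069/0.496) × 53 = 7.3730
Sum = 42.0000 + 219.2419 + 25.7056 + 7.3730 = 294.3206

294.32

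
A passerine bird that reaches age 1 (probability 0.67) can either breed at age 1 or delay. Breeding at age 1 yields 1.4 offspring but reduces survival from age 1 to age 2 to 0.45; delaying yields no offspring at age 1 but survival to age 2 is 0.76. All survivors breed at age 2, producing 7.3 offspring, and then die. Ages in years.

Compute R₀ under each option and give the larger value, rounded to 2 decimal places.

3.72

breed at age 1: R₀ = 0.67 × (1.4 + 0.45 × 7.3) = 0.67 × 4.6850 = 3.1390
delay to age 2: R₀ = 0.67 × (0.76 × 7.3) = 0.67 × 5.5480 = 3.7172
Higher: delay to age 2 (3.7172).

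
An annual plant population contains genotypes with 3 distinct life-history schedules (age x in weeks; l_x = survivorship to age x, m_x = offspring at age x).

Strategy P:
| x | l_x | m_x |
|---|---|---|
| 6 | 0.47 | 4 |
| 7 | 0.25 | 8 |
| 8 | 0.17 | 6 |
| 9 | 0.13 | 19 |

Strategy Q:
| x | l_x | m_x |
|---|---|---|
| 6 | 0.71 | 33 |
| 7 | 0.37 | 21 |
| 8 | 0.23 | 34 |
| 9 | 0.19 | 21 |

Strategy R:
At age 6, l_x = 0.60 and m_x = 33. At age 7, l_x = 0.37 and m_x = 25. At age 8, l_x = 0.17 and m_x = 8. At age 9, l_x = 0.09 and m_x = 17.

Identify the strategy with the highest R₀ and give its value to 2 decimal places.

Strategy P: R₀ = 0.47×4 + 0.25×8 + 0.17×6 + 0.13×19 = 7.3700
Strategy Q: R₀ = 0.71×33 + 0.37×21 + 0.23×34 + 0.19×21 = 43.0100
Strategy R: R₀ = 0.60×33 + 0.37×25 + 0.17×8 + 0.09×17 = 31.9400
Highest R₀: strategy Q with 43.0100.

43.01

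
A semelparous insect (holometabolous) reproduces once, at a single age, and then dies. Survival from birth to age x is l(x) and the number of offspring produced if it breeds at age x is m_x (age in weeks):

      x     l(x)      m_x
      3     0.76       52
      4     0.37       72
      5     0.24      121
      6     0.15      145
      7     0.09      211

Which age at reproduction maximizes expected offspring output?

3

Expected offspring if breeding at age x = l(x) × m_x:
  age 3: 0.76 × 52 = 39.520
  age 4: 0.37 × 72 = 26.640
  age 5: 0.24 × 121 = 29.040
  age 6: 0.15 × 145 = 21.750
  age 7: 0.09 × 211 = 18.990
Maximum at age 3 (39.520).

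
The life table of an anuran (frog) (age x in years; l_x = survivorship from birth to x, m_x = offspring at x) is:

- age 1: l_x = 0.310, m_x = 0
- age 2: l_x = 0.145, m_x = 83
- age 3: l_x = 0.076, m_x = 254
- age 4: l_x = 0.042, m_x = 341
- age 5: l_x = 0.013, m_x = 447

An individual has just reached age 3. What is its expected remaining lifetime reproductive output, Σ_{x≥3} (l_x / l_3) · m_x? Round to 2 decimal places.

518.91

l_3 = 0.076. Conditional survival from age 3 to x is l_x / l_3.
  x=3: (0.076/0.076) × 254 = 254.0000
  x=4: (0.042/0.076) × 341 = 188.4474
  x=5: (0.013/0.076) × 447 = 76.4605
Sum = 254.0000 + 188.4474 + 76.4605 = 518.9079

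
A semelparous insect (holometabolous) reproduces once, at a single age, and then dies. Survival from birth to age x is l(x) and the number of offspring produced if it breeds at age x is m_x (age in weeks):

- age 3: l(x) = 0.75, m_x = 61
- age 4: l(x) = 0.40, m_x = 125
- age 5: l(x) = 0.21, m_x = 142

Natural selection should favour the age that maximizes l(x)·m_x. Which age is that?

4

Expected offspring if breeding at age x = l(x) × m_x:
  age 3: 0.75 × 61 = 45.750
  age 4: 0.40 × 125 = 50.000
  age 5: 0.21 × 142 = 29.820
Maximum at age 4 (50.000).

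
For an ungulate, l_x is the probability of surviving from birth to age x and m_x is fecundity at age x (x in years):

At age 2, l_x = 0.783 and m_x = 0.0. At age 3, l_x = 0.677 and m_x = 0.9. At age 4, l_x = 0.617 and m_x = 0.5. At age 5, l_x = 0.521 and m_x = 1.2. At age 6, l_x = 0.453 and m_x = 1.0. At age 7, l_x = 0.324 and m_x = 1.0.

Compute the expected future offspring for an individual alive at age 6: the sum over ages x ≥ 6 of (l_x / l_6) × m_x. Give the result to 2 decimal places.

l_6 = 0.453. Conditional survival from age 6 to x is l_x / l_6.
  x=6: (0.453/0.453) × 1.0 = 1.0000
  x=7: (0.324/0.453) × 1.0 = 0.7152
Sum = 1.0000 + 0.7152 = 1.7152

1.72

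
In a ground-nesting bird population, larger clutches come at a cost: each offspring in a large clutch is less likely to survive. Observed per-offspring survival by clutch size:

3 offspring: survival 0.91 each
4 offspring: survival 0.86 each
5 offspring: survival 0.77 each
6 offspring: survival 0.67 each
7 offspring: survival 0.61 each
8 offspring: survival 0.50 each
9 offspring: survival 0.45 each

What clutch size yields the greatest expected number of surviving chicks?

Expected surviving chicks = c × s(c):
  c=3: 3 × 0.91 = 2.730
  c=4: 4 × 0.86 = 3.440
  c=5: 5 × 0.77 = 3.850
  c=6: 6 × 0.67 = 4.020
  c=7: 7 × 0.61 = 4.270
  c=8: 8 × 0.50 = 4.000
  c=9: 9 × 0.45 = 4.050
Maximum at c = 7 (4.270 surviving chicks).

7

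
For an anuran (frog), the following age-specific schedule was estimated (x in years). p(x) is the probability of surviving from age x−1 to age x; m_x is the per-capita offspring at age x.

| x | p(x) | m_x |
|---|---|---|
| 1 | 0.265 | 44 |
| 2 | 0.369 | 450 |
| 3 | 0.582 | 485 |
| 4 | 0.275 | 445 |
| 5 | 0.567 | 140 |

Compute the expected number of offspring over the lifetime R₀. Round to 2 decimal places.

Survivorship from birth: l_x = p_1·p_2·…·p_x.
  l_1 = 0.26500
  l_2 = 0.09778
  l_3 = 0.05691
  l_4 = 0.01565
  l_5 = 0.00887
R₀ = Σ l_x m_x:
  age 1: 0.26500 × 44 = 11.6600
  age 2: 0.09778 × 450 = 44.0010
  age 3: 0.05691 × 485 = 27.6014
  age 4: 0.01565 × 445 = 6.9643
  age 5: 0.00887 × 140 = 1.2418
R₀ = 11.6600 + 44.0010 + 27.6014 + 6.9643 + 1.2418 = 91.4684

91.47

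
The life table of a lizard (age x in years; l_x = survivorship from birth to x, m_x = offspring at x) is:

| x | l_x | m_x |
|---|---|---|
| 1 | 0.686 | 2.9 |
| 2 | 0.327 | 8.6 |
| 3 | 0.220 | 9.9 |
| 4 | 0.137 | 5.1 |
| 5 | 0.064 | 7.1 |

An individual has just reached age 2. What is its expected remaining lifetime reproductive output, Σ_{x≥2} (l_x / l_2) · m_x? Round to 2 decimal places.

l_2 = 0.327. Conditional survival from age 2 to x is l_x / l_2.
  x=2: (0.327/0.327) × 8.6 = 8.6000
  x=3: (0.220/0.327) × 9.9 = 6.6606
  x=4: (0.137/0.327) × 5.1 = 2.1367
  x=5: (0.064/0.327) × 7.1 = 1.3896
Sum = 8.6000 + 6.6606 + 2.1367 + 1.3896 = 18.7869

18.79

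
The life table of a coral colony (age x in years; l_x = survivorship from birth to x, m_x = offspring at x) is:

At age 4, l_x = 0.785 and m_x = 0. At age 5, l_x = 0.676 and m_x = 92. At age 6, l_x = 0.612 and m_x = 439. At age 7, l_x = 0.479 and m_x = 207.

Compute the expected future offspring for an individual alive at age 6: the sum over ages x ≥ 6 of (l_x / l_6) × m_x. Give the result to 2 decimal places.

601.01

l_6 = 0.612. Conditional survival from age 6 to x is l_x / l_6.
  x=6: (0.612/0.612) × 439 = 439.0000
  x=7: (0.479/0.612) × 207 = 162.0147
Sum = 439.0000 + 162.0147 = 601.0147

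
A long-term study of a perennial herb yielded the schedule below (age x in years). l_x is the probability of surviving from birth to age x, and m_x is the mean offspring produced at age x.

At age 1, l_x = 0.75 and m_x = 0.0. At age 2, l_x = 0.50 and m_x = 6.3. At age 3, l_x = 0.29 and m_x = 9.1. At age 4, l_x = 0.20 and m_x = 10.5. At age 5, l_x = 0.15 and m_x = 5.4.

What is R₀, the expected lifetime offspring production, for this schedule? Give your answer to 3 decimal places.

R₀ = Σ l_x m_x:
  age 1: 0.75 × 0.0 = 0.0000
  age 2: 0.50 × 6.3 = 3.1500
  age 3: 0.29 × 9.1 = 2.6390
  age 4: 0.20 × 10.5 = 2.1000
  age 5: 0.15 × 5.4 = 0.8100
R₀ = 0.0000 + 3.1500 + 2.6390 + 2.1000 + 0.8100 = 8.6990

8.699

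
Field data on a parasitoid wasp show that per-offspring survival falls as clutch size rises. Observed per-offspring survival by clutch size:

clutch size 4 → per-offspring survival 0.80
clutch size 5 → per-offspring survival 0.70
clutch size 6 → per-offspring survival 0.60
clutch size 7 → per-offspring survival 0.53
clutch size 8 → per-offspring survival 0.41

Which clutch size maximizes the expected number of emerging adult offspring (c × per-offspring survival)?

Expected emerging adult offspring = c × s(c):
  c=4: 4 × 0.80 = 3.200
  c=5: 5 × 0.70 = 3.500
  c=6: 6 × 0.60 = 3.600
  c=7: 7 × 0.53 = 3.710
  c=8: 8 × 0.41 = 3.280
Maximum at c = 7 (3.710 emerging adult offspring).

7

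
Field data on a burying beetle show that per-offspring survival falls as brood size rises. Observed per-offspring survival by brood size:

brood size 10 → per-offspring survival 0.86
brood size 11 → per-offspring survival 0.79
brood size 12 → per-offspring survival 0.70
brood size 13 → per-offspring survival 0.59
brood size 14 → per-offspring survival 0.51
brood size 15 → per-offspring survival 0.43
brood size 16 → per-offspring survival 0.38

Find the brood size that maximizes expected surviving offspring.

11

Expected surviving offspring = c × s(c):
  c=10: 10 × 0.86 = 8.600
  c=11: 11 × 0.79 = 8.690
  c=12: 12 × 0.70 = 8.400
  c=13: 13 × 0.59 = 7.670
  c=14: 14 × 0.51 = 7.140
  c=15: 15 × 0.43 = 6.450
  c=16: 16 × 0.38 = 6.080
Maximum at c = 11 (8.690 surviving offspring).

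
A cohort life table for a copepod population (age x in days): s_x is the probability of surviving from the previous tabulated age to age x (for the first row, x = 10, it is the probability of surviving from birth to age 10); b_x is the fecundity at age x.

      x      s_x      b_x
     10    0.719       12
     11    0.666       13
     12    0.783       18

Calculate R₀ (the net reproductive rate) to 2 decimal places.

21.60

Survivorship from birth: l_x = s_10·s_11·…·s_x.
  l_10 = 0.71900
  l_11 = 0.47885
  l_12 = 0.37494
R₀ = Σ l_x b_x:
  age 10: 0.71900 × 12 = 8.6280
  age 11: 0.47885 × 13 = 6.2250
  age 12: 0.37494 × 18 = 6.7489
R₀ = 8.6280 + 6.2250 + 6.7489 = 21.6020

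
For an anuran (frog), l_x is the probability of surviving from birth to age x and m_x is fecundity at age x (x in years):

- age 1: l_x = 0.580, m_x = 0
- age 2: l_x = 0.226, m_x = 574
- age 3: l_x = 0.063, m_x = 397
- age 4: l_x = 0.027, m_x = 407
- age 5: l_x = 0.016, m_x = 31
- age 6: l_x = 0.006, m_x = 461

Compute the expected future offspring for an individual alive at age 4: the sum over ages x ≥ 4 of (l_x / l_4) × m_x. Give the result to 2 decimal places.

l_4 = 0.027. Conditional survival from age 4 to x is l_x / l_4.
  x=4: (0.027/0.027) × 407 = 407.0000
  x=5: (0.016/0.027) × 31 = 18.3704
  x=6: (0.006/0.027) × 461 = 102.4444
Sum = 407.0000 + 18.3704 + 102.4444 = 527.8148

527.81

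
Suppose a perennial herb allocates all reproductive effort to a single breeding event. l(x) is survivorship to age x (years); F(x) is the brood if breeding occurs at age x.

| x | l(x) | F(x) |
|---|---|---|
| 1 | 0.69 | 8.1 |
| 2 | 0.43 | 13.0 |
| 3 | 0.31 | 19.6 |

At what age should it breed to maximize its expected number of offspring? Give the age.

Expected offspring if breeding at age x = l(x) × F(x):
  age 1: 0.69 × 8.1 = 5.589
  age 2: 0.43 × 13.0 = 5.590
  age 3: 0.31 × 19.6 = 6.076
Maximum at age 3 (6.076).

3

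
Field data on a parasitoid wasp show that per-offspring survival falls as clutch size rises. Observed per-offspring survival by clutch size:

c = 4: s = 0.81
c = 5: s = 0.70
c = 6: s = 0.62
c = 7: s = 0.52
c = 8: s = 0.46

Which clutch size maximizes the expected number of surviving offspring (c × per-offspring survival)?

6

Expected surviving offspring = c × s(c):
  c=4: 4 × 0.81 = 3.240
  c=5: 5 × 0.70 = 3.500
  c=6: 6 × 0.62 = 3.720
  c=7: 7 × 0.52 = 3.640
  c=8: 8 × 0.46 = 3.680
Maximum at c = 6 (3.720 surviving offspring).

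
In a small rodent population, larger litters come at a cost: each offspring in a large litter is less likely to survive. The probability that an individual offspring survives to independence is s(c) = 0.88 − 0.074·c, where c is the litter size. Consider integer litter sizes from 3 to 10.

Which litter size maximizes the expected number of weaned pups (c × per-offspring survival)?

6

Expected weaned pups = c × s(c):
  c=3: 3 × 0.658 = 1.974
  c=4: 4 × 0.584 = 2.336
  c=5: 5 × 0.510 = 2.550
  c=6: 6 × 0.436 = 2.616
  c=7: 7 × 0.362 = 2.534
  c=8: 8 × 0.288 = 2.304
  c=9: 9 × 0.214 = 1.926
  c=10: 10 × 0.140 = 1.400
Maximum at c = 6 (2.616 weaned pups).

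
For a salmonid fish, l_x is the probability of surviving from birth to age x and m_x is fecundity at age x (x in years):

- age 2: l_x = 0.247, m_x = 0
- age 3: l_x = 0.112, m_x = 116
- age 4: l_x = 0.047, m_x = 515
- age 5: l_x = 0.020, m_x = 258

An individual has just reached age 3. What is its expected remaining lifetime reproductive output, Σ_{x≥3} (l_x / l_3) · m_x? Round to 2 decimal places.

378.19

l_3 = 0.112. Conditional survival from age 3 to x is l_x / l_3.
  x=3: (0.112/0.112) × 116 = 116.0000
  x=4: (0.047/0.112) × 515 = 216.1161
  x=5: (0.020/0.112) × 258 = 46.0714
Sum = 116.0000 + 216.1161 + 46.0714 = 378.1875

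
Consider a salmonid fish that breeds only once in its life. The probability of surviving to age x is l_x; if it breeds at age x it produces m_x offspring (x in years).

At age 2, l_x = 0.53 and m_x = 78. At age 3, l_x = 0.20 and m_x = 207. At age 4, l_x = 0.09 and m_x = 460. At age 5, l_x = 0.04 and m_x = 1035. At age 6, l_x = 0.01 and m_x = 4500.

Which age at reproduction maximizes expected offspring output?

6

Expected offspring if breeding at age x = l_x × m_x:
  age 2: 0.53 × 78 = 41.340
  age 3: 0.20 × 207 = 41.400
  age 4: 0.09 × 460 = 41.400
  age 5: 0.04 × 1035 = 41.400
  age 6: 0.01 × 4500 = 45.000
Maximum at age 6 (45.000).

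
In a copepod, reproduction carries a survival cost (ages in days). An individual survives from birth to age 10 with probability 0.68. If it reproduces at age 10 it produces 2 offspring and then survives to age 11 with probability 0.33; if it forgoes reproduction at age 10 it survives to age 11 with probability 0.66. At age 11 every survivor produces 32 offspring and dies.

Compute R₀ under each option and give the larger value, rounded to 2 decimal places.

breed at age 10: R₀ = 0.68 × (2 + 0.33 × 32) = 0.68 × 12.5600 = 8.5408
delay to age 11: R₀ = 0.68 × (0.66 × 32) = 0.68 × 21.1200 = 14.3616
Higher: delay to age 11 (14.3616).

14.36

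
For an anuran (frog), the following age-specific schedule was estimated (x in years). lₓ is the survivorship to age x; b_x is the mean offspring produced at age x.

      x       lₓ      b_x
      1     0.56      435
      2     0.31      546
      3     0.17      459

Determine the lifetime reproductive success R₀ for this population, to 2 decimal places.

R₀ = Σ lₓ b_x:
  age 1: 0.56 × 435 = 243.6000
  age 2: 0.31 × 546 = 169.2600
  age 3: 0.17 × 459 = 78.0300
R₀ = 243.6000 + 169.2600 + 78.0300 = 490.8900

490.89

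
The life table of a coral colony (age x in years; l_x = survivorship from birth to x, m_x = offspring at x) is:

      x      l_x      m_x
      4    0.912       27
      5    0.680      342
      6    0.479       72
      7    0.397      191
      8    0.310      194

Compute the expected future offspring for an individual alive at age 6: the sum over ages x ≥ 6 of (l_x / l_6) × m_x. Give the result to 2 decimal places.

355.86

l_6 = 0.479. Conditional survival from age 6 to x is l_x / l_6.
  x=6: (0.479/0.479) × 72 = 72.0000
  x=7: (0.397/0.479) × 191 = 158.3027
  x=8: (0.310/0.479) × 194 = 125.5532
Sum = 72.0000 + 158.3027 + 125.5532 = 355.8559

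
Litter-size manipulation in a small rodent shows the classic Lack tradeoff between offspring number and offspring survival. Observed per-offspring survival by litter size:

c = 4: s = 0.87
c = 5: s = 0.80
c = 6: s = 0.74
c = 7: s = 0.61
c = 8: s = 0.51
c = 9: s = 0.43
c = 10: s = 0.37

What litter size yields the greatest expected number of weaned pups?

6

Expected weaned pups = c × s(c):
  c=4: 4 × 0.87 = 3.480
  c=5: 5 × 0.80 = 4.000
  c=6: 6 × 0.74 = 4.440
  c=7: 7 × 0.61 = 4.270
  c=8: 8 × 0.51 = 4.080
  c=9: 9 × 0.43 = 3.870
  c=10: 10 × 0.37 = 3.700
Maximum at c = 6 (4.440 weaned pups).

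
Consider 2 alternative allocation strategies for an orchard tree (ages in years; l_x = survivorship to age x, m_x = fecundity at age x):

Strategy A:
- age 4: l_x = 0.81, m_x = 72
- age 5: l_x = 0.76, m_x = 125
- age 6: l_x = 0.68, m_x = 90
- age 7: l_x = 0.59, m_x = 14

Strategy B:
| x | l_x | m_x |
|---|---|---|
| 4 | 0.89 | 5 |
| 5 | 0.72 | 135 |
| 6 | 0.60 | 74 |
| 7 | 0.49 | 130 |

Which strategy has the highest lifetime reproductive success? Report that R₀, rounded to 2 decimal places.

Strategy A: R₀ = 0.81×72 + 0.76×125 + 0.68×90 + 0.59×14 = 222.7800
Strategy B: R₀ = 0.89×5 + 0.72×135 + 0.60×74 + 0.49×130 = 209.7500
Highest R₀: strategy A with 222.7800.

222.78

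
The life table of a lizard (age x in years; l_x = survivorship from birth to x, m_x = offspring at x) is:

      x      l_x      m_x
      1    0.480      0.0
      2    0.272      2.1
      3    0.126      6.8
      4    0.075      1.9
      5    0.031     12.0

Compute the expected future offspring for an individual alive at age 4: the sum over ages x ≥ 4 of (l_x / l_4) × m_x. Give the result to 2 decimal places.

6.86

l_4 = 0.075. Conditional survival from age 4 to x is l_x / l_4.
  x=4: (0.075/0.075) × 1.9 = 1.9000
  x=5: (0.031/0.075) × 12.0 = 4.9600
Sum = 1.9000 + 4.9600 = 6.8600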